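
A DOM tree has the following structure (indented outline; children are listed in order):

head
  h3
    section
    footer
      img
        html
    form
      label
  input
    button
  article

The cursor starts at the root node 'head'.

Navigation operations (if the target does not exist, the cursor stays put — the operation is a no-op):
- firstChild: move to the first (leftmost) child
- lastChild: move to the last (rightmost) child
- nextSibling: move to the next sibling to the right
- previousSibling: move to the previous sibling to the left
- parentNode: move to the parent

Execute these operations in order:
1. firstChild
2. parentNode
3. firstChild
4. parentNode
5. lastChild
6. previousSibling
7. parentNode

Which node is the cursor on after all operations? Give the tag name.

Answer: head

Derivation:
After 1 (firstChild): h3
After 2 (parentNode): head
After 3 (firstChild): h3
After 4 (parentNode): head
After 5 (lastChild): article
After 6 (previousSibling): input
After 7 (parentNode): head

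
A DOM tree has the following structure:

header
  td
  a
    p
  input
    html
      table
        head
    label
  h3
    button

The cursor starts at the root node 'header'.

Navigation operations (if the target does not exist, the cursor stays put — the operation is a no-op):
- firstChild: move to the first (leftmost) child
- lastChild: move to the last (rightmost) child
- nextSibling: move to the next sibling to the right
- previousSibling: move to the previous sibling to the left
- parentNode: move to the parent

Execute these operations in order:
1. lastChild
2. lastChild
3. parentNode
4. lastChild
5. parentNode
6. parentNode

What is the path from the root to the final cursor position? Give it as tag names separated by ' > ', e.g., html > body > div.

Answer: header

Derivation:
After 1 (lastChild): h3
After 2 (lastChild): button
After 3 (parentNode): h3
After 4 (lastChild): button
After 5 (parentNode): h3
After 6 (parentNode): header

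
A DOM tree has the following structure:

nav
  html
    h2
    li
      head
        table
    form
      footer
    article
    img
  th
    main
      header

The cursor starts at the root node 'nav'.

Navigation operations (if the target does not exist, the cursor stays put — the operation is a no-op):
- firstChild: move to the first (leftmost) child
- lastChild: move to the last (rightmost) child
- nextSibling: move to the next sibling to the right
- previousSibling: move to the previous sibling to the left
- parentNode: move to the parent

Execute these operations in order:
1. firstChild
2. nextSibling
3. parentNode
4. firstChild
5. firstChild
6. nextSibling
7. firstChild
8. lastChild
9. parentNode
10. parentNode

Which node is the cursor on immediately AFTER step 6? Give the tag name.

After 1 (firstChild): html
After 2 (nextSibling): th
After 3 (parentNode): nav
After 4 (firstChild): html
After 5 (firstChild): h2
After 6 (nextSibling): li

Answer: li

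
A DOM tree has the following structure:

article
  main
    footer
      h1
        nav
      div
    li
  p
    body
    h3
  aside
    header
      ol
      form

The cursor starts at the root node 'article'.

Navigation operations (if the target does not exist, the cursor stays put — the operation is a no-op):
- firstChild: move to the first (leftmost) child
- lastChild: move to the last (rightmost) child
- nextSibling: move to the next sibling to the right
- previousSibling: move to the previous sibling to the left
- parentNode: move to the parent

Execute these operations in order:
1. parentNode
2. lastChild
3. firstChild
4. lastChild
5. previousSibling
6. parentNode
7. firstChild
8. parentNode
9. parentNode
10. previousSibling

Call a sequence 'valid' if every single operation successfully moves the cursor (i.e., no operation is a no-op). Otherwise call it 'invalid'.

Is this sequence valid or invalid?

After 1 (parentNode): article (no-op, stayed)
After 2 (lastChild): aside
After 3 (firstChild): header
After 4 (lastChild): form
After 5 (previousSibling): ol
After 6 (parentNode): header
After 7 (firstChild): ol
After 8 (parentNode): header
After 9 (parentNode): aside
After 10 (previousSibling): p

Answer: invalid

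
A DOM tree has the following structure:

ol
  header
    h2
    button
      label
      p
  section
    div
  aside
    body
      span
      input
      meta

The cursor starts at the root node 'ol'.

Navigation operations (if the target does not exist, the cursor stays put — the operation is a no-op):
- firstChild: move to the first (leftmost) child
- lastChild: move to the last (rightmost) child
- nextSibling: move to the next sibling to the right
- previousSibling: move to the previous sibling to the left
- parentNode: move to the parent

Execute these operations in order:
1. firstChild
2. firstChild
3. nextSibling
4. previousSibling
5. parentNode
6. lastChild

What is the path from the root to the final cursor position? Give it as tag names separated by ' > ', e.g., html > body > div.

After 1 (firstChild): header
After 2 (firstChild): h2
After 3 (nextSibling): button
After 4 (previousSibling): h2
After 5 (parentNode): header
After 6 (lastChild): button

Answer: ol > header > button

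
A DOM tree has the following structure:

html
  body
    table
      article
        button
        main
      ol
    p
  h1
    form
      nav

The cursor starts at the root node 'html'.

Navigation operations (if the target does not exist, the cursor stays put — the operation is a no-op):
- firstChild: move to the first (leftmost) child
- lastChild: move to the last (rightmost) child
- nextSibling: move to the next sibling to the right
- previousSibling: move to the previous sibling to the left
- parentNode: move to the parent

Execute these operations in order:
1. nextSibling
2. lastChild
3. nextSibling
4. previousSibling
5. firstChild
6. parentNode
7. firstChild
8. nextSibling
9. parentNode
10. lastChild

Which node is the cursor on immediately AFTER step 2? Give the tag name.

After 1 (nextSibling): html (no-op, stayed)
After 2 (lastChild): h1

Answer: h1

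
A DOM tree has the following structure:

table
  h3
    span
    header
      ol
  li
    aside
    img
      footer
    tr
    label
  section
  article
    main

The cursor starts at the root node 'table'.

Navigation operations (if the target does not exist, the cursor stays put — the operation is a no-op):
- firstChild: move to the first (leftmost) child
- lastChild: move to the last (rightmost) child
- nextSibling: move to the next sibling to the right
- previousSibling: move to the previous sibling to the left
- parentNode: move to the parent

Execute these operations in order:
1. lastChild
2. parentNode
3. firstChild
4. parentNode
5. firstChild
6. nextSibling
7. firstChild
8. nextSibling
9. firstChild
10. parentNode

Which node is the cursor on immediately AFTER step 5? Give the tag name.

Answer: h3

Derivation:
After 1 (lastChild): article
After 2 (parentNode): table
After 3 (firstChild): h3
After 4 (parentNode): table
After 5 (firstChild): h3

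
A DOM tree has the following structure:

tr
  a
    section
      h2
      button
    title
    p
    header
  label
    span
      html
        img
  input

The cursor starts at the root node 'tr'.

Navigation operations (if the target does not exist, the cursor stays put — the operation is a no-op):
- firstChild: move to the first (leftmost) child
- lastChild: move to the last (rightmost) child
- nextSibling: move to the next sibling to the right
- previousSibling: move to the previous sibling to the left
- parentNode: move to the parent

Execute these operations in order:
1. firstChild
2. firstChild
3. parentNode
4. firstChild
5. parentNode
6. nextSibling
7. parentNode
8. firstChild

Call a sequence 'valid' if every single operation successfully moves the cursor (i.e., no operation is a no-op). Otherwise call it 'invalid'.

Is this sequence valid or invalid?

Answer: valid

Derivation:
After 1 (firstChild): a
After 2 (firstChild): section
After 3 (parentNode): a
After 4 (firstChild): section
After 5 (parentNode): a
After 6 (nextSibling): label
After 7 (parentNode): tr
After 8 (firstChild): a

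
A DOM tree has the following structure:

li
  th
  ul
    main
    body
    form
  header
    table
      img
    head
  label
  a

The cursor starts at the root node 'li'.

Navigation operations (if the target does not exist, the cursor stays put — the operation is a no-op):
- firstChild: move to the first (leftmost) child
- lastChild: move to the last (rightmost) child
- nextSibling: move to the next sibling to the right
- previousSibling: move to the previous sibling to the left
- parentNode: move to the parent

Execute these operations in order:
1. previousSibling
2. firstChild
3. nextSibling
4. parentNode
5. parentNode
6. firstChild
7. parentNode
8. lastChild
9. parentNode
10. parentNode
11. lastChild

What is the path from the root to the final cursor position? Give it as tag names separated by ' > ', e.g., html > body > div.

After 1 (previousSibling): li (no-op, stayed)
After 2 (firstChild): th
After 3 (nextSibling): ul
After 4 (parentNode): li
After 5 (parentNode): li (no-op, stayed)
After 6 (firstChild): th
After 7 (parentNode): li
After 8 (lastChild): a
After 9 (parentNode): li
After 10 (parentNode): li (no-op, stayed)
After 11 (lastChild): a

Answer: li > a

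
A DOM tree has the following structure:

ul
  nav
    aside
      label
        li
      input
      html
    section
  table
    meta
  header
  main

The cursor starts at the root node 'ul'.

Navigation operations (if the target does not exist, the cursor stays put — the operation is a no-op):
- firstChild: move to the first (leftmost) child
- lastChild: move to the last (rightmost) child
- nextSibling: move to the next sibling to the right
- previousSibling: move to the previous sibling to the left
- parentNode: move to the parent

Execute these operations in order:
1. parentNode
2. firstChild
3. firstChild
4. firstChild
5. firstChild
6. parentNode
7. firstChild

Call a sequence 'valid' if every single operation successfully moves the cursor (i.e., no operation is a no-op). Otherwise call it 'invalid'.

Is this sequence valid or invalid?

After 1 (parentNode): ul (no-op, stayed)
After 2 (firstChild): nav
After 3 (firstChild): aside
After 4 (firstChild): label
After 5 (firstChild): li
After 6 (parentNode): label
After 7 (firstChild): li

Answer: invalid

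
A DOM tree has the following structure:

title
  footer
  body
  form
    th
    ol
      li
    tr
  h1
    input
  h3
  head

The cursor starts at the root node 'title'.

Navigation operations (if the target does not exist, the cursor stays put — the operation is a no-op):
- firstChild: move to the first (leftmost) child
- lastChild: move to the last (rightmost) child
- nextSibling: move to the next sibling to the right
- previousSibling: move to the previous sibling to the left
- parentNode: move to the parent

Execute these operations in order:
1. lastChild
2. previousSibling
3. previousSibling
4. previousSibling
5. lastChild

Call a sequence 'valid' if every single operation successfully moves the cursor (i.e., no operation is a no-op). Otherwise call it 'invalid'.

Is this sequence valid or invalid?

After 1 (lastChild): head
After 2 (previousSibling): h3
After 3 (previousSibling): h1
After 4 (previousSibling): form
After 5 (lastChild): tr

Answer: valid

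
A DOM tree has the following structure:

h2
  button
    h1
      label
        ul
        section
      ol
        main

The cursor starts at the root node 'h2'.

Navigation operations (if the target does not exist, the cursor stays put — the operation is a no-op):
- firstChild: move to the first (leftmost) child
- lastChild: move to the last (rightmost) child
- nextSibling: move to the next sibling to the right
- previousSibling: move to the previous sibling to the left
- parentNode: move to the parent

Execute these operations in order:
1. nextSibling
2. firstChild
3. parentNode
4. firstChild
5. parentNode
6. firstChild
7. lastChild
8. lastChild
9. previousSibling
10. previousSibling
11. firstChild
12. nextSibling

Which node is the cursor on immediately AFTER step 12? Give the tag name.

Answer: section

Derivation:
After 1 (nextSibling): h2 (no-op, stayed)
After 2 (firstChild): button
After 3 (parentNode): h2
After 4 (firstChild): button
After 5 (parentNode): h2
After 6 (firstChild): button
After 7 (lastChild): h1
After 8 (lastChild): ol
After 9 (previousSibling): label
After 10 (previousSibling): label (no-op, stayed)
After 11 (firstChild): ul
After 12 (nextSibling): section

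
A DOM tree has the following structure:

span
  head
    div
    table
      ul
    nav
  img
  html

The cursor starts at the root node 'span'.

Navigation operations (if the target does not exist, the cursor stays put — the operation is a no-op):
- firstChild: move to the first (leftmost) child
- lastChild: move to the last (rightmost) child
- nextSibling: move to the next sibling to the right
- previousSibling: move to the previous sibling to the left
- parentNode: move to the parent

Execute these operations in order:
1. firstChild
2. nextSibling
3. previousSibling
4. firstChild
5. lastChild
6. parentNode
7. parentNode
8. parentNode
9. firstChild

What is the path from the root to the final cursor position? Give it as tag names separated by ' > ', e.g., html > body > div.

After 1 (firstChild): head
After 2 (nextSibling): img
After 3 (previousSibling): head
After 4 (firstChild): div
After 5 (lastChild): div (no-op, stayed)
After 6 (parentNode): head
After 7 (parentNode): span
After 8 (parentNode): span (no-op, stayed)
After 9 (firstChild): head

Answer: span > head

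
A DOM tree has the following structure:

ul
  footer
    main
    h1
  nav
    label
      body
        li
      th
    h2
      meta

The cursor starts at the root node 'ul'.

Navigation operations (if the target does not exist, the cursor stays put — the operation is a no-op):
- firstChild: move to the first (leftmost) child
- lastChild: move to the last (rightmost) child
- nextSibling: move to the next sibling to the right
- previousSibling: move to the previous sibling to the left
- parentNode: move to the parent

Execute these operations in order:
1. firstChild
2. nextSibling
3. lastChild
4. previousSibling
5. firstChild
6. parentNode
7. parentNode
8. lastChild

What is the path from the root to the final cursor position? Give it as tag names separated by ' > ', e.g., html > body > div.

After 1 (firstChild): footer
After 2 (nextSibling): nav
After 3 (lastChild): h2
After 4 (previousSibling): label
After 5 (firstChild): body
After 6 (parentNode): label
After 7 (parentNode): nav
After 8 (lastChild): h2

Answer: ul > nav > h2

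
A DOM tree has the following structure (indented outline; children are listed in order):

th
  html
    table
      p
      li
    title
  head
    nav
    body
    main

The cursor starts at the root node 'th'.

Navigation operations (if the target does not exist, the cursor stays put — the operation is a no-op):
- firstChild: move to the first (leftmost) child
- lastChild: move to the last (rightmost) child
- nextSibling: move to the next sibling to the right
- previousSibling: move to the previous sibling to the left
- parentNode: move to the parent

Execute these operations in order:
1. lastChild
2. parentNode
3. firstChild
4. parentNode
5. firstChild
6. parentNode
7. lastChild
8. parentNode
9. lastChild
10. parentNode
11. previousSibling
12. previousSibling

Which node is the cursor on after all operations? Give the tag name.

After 1 (lastChild): head
After 2 (parentNode): th
After 3 (firstChild): html
After 4 (parentNode): th
After 5 (firstChild): html
After 6 (parentNode): th
After 7 (lastChild): head
After 8 (parentNode): th
After 9 (lastChild): head
After 10 (parentNode): th
After 11 (previousSibling): th (no-op, stayed)
After 12 (previousSibling): th (no-op, stayed)

Answer: th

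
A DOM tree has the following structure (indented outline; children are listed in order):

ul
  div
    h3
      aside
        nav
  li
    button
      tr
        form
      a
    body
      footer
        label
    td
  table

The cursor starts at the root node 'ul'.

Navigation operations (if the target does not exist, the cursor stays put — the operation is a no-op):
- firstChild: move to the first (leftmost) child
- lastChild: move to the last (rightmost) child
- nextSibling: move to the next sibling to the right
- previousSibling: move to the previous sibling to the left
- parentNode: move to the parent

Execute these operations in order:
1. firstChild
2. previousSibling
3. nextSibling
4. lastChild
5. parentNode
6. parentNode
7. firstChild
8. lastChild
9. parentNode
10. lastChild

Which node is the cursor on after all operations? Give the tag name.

After 1 (firstChild): div
After 2 (previousSibling): div (no-op, stayed)
After 3 (nextSibling): li
After 4 (lastChild): td
After 5 (parentNode): li
After 6 (parentNode): ul
After 7 (firstChild): div
After 8 (lastChild): h3
After 9 (parentNode): div
After 10 (lastChild): h3

Answer: h3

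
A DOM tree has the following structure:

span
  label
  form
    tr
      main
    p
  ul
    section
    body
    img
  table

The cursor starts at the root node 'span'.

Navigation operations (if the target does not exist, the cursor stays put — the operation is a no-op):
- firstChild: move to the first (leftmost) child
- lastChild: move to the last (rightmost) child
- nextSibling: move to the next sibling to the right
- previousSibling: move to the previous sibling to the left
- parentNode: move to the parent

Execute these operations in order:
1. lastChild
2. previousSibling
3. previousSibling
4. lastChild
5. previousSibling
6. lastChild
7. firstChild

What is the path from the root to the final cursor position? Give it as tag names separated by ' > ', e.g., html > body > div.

Answer: span > form > tr > main

Derivation:
After 1 (lastChild): table
After 2 (previousSibling): ul
After 3 (previousSibling): form
After 4 (lastChild): p
After 5 (previousSibling): tr
After 6 (lastChild): main
After 7 (firstChild): main (no-op, stayed)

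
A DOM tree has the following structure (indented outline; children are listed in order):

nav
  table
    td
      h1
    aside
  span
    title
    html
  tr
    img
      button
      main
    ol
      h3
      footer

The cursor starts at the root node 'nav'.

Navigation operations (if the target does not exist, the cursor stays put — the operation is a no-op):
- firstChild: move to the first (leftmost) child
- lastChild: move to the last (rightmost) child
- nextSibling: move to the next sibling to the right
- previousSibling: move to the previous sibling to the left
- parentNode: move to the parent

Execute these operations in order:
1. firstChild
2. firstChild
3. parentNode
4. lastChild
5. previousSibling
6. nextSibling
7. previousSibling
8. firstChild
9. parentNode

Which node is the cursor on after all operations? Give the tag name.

After 1 (firstChild): table
After 2 (firstChild): td
After 3 (parentNode): table
After 4 (lastChild): aside
After 5 (previousSibling): td
After 6 (nextSibling): aside
After 7 (previousSibling): td
After 8 (firstChild): h1
After 9 (parentNode): td

Answer: td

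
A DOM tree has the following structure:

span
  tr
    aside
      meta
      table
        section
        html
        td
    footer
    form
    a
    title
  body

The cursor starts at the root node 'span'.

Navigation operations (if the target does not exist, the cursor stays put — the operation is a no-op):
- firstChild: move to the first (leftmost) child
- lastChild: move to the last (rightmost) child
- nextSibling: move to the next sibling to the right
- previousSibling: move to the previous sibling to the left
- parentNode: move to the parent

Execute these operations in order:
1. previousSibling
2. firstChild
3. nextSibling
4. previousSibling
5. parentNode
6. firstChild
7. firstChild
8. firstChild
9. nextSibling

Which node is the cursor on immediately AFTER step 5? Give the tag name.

After 1 (previousSibling): span (no-op, stayed)
After 2 (firstChild): tr
After 3 (nextSibling): body
After 4 (previousSibling): tr
After 5 (parentNode): span

Answer: span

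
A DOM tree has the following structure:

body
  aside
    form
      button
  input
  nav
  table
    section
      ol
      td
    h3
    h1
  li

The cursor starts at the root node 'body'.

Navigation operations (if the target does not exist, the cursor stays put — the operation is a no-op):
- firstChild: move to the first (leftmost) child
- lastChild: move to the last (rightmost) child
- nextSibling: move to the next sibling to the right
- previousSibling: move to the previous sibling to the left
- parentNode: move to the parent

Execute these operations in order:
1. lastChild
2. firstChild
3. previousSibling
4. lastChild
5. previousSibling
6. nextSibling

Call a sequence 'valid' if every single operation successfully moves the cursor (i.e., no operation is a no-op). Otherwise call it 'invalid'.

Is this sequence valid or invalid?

After 1 (lastChild): li
After 2 (firstChild): li (no-op, stayed)
After 3 (previousSibling): table
After 4 (lastChild): h1
After 5 (previousSibling): h3
After 6 (nextSibling): h1

Answer: invalid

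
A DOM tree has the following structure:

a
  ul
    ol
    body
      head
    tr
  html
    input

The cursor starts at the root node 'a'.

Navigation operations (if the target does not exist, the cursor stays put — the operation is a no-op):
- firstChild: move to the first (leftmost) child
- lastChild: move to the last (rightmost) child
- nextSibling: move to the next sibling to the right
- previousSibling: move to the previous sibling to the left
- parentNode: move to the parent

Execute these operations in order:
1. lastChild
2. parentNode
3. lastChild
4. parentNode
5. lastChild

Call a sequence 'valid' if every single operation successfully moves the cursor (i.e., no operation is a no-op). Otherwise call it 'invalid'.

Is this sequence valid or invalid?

Answer: valid

Derivation:
After 1 (lastChild): html
After 2 (parentNode): a
After 3 (lastChild): html
After 4 (parentNode): a
After 5 (lastChild): html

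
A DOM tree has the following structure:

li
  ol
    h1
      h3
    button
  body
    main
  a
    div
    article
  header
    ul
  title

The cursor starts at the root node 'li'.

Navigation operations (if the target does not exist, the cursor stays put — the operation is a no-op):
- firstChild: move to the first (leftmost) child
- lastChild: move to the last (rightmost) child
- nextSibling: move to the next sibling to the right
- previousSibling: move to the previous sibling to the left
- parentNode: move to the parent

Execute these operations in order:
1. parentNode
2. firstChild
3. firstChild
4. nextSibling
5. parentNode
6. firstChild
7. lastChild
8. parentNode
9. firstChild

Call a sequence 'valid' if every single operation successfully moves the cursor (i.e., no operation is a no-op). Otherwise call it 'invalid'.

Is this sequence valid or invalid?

Answer: invalid

Derivation:
After 1 (parentNode): li (no-op, stayed)
After 2 (firstChild): ol
After 3 (firstChild): h1
After 4 (nextSibling): button
After 5 (parentNode): ol
After 6 (firstChild): h1
After 7 (lastChild): h3
After 8 (parentNode): h1
After 9 (firstChild): h3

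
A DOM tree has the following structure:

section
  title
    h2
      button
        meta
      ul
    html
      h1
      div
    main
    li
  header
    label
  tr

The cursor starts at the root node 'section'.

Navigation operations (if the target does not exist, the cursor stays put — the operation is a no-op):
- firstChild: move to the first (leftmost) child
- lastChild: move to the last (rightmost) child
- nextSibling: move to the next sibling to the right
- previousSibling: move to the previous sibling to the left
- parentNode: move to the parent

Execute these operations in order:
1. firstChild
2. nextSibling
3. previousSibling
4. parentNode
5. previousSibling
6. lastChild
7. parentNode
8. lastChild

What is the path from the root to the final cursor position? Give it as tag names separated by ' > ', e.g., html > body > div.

Answer: section > tr

Derivation:
After 1 (firstChild): title
After 2 (nextSibling): header
After 3 (previousSibling): title
After 4 (parentNode): section
After 5 (previousSibling): section (no-op, stayed)
After 6 (lastChild): tr
After 7 (parentNode): section
After 8 (lastChild): tr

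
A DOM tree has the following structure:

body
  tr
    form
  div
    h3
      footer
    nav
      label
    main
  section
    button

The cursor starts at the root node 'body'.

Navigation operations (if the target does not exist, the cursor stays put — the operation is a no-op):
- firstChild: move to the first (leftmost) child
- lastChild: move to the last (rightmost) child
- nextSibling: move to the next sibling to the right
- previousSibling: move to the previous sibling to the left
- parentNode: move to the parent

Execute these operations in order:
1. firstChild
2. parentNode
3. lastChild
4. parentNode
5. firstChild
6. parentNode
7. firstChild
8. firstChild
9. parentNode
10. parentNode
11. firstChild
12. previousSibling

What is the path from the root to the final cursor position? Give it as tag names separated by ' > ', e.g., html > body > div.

Answer: body > tr

Derivation:
After 1 (firstChild): tr
After 2 (parentNode): body
After 3 (lastChild): section
After 4 (parentNode): body
After 5 (firstChild): tr
After 6 (parentNode): body
After 7 (firstChild): tr
After 8 (firstChild): form
After 9 (parentNode): tr
After 10 (parentNode): body
After 11 (firstChild): tr
After 12 (previousSibling): tr (no-op, stayed)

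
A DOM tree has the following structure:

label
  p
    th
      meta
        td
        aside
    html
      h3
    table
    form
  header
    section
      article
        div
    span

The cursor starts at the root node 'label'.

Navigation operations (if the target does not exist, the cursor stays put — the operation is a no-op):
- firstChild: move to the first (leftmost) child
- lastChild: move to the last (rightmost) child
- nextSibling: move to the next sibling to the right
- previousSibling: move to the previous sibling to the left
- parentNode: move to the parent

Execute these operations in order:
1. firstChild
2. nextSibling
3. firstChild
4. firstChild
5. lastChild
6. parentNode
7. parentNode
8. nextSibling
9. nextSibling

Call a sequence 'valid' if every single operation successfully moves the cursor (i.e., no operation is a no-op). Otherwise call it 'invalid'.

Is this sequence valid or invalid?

After 1 (firstChild): p
After 2 (nextSibling): header
After 3 (firstChild): section
After 4 (firstChild): article
After 5 (lastChild): div
After 6 (parentNode): article
After 7 (parentNode): section
After 8 (nextSibling): span
After 9 (nextSibling): span (no-op, stayed)

Answer: invalid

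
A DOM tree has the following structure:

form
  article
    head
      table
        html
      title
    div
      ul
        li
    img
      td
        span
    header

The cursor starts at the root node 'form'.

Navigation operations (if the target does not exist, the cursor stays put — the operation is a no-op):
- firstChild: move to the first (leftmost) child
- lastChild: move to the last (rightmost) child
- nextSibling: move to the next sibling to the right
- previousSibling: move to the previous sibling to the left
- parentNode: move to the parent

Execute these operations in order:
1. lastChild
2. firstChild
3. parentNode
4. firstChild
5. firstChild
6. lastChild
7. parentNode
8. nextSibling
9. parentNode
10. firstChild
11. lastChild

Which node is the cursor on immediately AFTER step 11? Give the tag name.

Answer: html

Derivation:
After 1 (lastChild): article
After 2 (firstChild): head
After 3 (parentNode): article
After 4 (firstChild): head
After 5 (firstChild): table
After 6 (lastChild): html
After 7 (parentNode): table
After 8 (nextSibling): title
After 9 (parentNode): head
After 10 (firstChild): table
After 11 (lastChild): html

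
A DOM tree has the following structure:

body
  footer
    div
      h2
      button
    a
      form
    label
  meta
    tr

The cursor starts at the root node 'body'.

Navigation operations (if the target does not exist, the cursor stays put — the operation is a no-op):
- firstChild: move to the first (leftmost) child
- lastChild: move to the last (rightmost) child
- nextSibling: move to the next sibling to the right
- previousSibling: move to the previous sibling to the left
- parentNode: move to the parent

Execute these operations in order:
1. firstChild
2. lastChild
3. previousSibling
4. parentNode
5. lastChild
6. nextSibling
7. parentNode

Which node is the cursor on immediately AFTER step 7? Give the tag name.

Answer: footer

Derivation:
After 1 (firstChild): footer
After 2 (lastChild): label
After 3 (previousSibling): a
After 4 (parentNode): footer
After 5 (lastChild): label
After 6 (nextSibling): label (no-op, stayed)
After 7 (parentNode): footer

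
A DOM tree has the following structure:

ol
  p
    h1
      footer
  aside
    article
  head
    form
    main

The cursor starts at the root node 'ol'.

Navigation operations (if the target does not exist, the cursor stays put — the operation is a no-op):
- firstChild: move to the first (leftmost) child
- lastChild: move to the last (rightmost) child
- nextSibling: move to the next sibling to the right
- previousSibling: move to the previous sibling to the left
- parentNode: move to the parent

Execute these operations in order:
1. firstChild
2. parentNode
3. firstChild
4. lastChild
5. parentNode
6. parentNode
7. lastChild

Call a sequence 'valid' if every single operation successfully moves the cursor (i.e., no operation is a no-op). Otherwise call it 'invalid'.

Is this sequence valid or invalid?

Answer: valid

Derivation:
After 1 (firstChild): p
After 2 (parentNode): ol
After 3 (firstChild): p
After 4 (lastChild): h1
After 5 (parentNode): p
After 6 (parentNode): ol
After 7 (lastChild): head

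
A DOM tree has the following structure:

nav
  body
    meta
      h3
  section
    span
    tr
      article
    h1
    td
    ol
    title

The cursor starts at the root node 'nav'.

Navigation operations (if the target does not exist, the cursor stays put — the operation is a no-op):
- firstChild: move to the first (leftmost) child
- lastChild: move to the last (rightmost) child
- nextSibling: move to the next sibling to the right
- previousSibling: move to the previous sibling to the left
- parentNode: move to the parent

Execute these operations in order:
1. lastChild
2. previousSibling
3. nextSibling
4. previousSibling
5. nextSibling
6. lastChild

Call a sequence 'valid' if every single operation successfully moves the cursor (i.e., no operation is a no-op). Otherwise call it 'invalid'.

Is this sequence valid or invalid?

Answer: valid

Derivation:
After 1 (lastChild): section
After 2 (previousSibling): body
After 3 (nextSibling): section
After 4 (previousSibling): body
After 5 (nextSibling): section
After 6 (lastChild): title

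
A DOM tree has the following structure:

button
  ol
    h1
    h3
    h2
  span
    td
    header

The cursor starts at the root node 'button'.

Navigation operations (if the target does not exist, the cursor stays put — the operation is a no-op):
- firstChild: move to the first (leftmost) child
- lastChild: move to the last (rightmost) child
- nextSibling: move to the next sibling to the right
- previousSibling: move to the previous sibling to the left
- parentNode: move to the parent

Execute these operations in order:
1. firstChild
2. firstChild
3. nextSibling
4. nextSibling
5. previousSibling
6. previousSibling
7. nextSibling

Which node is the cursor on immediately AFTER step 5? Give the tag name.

Answer: h3

Derivation:
After 1 (firstChild): ol
After 2 (firstChild): h1
After 3 (nextSibling): h3
After 4 (nextSibling): h2
After 5 (previousSibling): h3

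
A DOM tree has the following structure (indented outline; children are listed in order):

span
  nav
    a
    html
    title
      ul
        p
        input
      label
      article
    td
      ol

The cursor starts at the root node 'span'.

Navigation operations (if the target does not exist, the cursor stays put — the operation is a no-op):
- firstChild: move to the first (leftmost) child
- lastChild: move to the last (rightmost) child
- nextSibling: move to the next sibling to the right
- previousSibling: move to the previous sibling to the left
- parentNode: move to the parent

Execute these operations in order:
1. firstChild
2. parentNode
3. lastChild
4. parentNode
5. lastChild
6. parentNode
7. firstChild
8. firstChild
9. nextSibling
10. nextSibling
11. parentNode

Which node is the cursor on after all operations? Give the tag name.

After 1 (firstChild): nav
After 2 (parentNode): span
After 3 (lastChild): nav
After 4 (parentNode): span
After 5 (lastChild): nav
After 6 (parentNode): span
After 7 (firstChild): nav
After 8 (firstChild): a
After 9 (nextSibling): html
After 10 (nextSibling): title
After 11 (parentNode): nav

Answer: nav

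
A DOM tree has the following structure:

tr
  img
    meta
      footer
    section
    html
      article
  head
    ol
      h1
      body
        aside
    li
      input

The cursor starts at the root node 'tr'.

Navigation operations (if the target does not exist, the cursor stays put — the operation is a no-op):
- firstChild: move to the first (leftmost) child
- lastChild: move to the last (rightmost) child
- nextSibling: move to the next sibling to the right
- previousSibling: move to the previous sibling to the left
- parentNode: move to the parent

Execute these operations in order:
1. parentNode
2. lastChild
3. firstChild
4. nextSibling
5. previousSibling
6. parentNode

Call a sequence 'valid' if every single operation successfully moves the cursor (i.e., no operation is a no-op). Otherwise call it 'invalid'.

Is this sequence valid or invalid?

Answer: invalid

Derivation:
After 1 (parentNode): tr (no-op, stayed)
After 2 (lastChild): head
After 3 (firstChild): ol
After 4 (nextSibling): li
After 5 (previousSibling): ol
After 6 (parentNode): head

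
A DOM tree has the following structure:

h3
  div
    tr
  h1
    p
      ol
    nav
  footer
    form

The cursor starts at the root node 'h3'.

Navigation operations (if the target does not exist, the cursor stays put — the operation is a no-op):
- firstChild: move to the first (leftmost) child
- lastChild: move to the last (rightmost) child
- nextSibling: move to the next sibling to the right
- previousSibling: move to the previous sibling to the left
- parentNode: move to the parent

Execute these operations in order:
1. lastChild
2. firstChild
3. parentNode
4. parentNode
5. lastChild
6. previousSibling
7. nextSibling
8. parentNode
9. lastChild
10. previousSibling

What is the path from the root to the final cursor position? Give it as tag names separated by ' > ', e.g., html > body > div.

After 1 (lastChild): footer
After 2 (firstChild): form
After 3 (parentNode): footer
After 4 (parentNode): h3
After 5 (lastChild): footer
After 6 (previousSibling): h1
After 7 (nextSibling): footer
After 8 (parentNode): h3
After 9 (lastChild): footer
After 10 (previousSibling): h1

Answer: h3 > h1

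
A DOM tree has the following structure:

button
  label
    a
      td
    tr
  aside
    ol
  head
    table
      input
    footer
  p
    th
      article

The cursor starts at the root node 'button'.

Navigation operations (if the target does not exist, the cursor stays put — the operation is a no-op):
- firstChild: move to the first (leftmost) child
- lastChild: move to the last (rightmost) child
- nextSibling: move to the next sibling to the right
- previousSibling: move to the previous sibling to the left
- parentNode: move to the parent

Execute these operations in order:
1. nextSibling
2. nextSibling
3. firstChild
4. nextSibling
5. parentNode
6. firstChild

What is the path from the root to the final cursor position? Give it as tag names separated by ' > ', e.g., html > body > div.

Answer: button > label

Derivation:
After 1 (nextSibling): button (no-op, stayed)
After 2 (nextSibling): button (no-op, stayed)
After 3 (firstChild): label
After 4 (nextSibling): aside
After 5 (parentNode): button
After 6 (firstChild): label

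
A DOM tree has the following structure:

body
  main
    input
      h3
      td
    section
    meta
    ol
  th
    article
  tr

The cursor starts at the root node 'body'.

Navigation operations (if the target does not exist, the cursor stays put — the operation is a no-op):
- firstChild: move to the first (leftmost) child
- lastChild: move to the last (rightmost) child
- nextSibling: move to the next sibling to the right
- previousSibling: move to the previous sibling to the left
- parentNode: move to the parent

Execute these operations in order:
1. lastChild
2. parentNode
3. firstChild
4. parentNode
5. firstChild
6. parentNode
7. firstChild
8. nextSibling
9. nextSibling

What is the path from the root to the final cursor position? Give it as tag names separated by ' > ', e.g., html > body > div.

Answer: body > tr

Derivation:
After 1 (lastChild): tr
After 2 (parentNode): body
After 3 (firstChild): main
After 4 (parentNode): body
After 5 (firstChild): main
After 6 (parentNode): body
After 7 (firstChild): main
After 8 (nextSibling): th
After 9 (nextSibling): tr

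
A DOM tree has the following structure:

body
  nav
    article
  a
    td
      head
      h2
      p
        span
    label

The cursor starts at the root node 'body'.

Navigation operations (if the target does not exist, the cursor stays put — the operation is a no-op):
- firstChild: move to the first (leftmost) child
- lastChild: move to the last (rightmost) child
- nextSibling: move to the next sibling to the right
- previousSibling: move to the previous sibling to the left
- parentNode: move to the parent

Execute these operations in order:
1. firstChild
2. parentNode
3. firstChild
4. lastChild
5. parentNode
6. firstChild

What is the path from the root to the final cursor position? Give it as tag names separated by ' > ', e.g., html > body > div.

Answer: body > nav > article

Derivation:
After 1 (firstChild): nav
After 2 (parentNode): body
After 3 (firstChild): nav
After 4 (lastChild): article
After 5 (parentNode): nav
After 6 (firstChild): article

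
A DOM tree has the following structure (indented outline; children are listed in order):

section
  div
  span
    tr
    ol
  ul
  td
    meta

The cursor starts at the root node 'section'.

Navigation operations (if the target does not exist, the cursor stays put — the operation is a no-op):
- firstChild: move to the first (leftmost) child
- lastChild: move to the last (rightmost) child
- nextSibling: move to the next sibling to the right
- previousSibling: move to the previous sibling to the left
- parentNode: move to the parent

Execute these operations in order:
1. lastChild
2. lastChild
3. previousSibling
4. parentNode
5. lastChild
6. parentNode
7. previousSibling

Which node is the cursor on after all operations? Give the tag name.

Answer: ul

Derivation:
After 1 (lastChild): td
After 2 (lastChild): meta
After 3 (previousSibling): meta (no-op, stayed)
After 4 (parentNode): td
After 5 (lastChild): meta
After 6 (parentNode): td
After 7 (previousSibling): ul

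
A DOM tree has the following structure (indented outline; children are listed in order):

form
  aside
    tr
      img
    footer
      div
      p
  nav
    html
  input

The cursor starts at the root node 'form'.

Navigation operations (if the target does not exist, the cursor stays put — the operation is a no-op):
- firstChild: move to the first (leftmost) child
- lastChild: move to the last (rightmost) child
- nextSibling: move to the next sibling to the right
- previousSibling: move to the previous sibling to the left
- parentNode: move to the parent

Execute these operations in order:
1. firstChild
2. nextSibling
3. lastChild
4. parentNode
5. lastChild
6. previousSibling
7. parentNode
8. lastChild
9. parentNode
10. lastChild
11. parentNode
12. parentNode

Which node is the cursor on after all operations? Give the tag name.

Answer: form

Derivation:
After 1 (firstChild): aside
After 2 (nextSibling): nav
After 3 (lastChild): html
After 4 (parentNode): nav
After 5 (lastChild): html
After 6 (previousSibling): html (no-op, stayed)
After 7 (parentNode): nav
After 8 (lastChild): html
After 9 (parentNode): nav
After 10 (lastChild): html
After 11 (parentNode): nav
After 12 (parentNode): form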